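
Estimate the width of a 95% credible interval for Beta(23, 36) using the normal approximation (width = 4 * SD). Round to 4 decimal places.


For Beta(a,b): Var = ab/((a+b)^2(a+b+1))
Var = 0.004, SD = 0.063
Approximate 95% CI width = 4 * 0.063 = 0.2519

0.2519


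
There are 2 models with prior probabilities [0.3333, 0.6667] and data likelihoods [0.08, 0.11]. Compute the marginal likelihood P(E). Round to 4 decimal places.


P(E) = sum over models of P(M_i) * P(E|M_i)
= 0.3333*0.08 + 0.6667*0.11
= 0.1

0.1


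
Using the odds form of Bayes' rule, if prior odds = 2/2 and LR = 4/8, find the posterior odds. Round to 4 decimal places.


Bayes' rule in odds form: posterior odds = prior odds * LR
= (2 * 4) / (2 * 8)
= 8/16 = 0.5

0.5


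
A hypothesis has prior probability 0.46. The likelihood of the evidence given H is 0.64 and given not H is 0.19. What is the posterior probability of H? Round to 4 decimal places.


Using Bayes' theorem:
P(E) = 0.46 * 0.64 + 0.54 * 0.19
P(E) = 0.397
P(H|E) = (0.46 * 0.64) / 0.397 = 0.7416

0.7416


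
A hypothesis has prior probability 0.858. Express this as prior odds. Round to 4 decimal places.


Odds = P(H) / P(not H) = 0.858 / 0.142
= 6.0423

6.0423


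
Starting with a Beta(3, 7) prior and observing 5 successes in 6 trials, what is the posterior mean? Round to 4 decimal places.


Posterior parameters: alpha = 3 + 5 = 8
beta = 7 + 1 = 8
Posterior mean = alpha / (alpha + beta) = 8 / 16
= 0.5

0.5


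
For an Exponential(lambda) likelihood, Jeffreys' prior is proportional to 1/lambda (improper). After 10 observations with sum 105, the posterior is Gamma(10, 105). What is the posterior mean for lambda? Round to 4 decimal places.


Posterior = Gamma(n, sum_x) = Gamma(10, 105)
Posterior mean = shape/rate = 10/105
= 0.0952

0.0952


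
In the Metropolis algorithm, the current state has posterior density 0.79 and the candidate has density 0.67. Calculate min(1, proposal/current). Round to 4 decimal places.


Ratio = 0.67/0.79 = 0.8481
Acceptance probability = min(1, 0.8481)
= 0.8481

0.8481


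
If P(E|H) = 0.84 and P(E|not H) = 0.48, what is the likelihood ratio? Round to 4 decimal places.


Likelihood ratio = P(E|H) / P(E|not H)
= 0.84 / 0.48
= 1.75

1.75


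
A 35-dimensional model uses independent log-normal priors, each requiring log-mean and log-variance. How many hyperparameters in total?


Per parameter: 2 (log-mean and log-variance).
Total = 35 * 2 = 70

70


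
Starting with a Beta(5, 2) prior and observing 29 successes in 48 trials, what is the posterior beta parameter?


Posterior beta = prior beta + failures
Failures = 48 - 29 = 19
beta_post = 2 + 19 = 21

21


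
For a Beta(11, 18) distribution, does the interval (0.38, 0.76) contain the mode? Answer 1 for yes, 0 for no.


Mode of Beta(a,b) = (a-1)/(a+b-2)
= (11-1)/(11+18-2) = 0.3704
Check: 0.38 <= 0.3704 <= 0.76?
Result: 0

0


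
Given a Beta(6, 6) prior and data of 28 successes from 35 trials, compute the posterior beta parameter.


Number of failures = 35 - 28 = 7
Posterior beta = 6 + 7 = 13

13


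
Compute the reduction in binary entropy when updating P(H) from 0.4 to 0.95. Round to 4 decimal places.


H_before = -p*log2(p) - (1-p)*log2(1-p) for p=0.4: 0.971
H_after for p=0.95: 0.2864
Reduction = 0.971 - 0.2864 = 0.6846

0.6846


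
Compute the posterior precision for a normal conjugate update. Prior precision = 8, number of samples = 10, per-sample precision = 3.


tau_post = tau_0 + n * tau
= 8 + 10 * 3 = 38

38


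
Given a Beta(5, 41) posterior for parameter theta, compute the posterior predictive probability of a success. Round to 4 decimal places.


For a Beta-Bernoulli model, the predictive probability is the mean:
P(success) = 5/(5+41) = 5/46 = 0.1087

0.1087


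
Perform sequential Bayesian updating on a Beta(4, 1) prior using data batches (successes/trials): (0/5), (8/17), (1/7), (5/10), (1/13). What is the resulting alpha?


Accumulate successes: 15
Posterior alpha = prior alpha + sum of successes
= 4 + 15 = 19

19


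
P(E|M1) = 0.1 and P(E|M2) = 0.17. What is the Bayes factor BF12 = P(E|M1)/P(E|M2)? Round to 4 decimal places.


Bayes factor BF12 = P(E|M1) / P(E|M2)
= 0.1 / 0.17
= 0.5882

0.5882


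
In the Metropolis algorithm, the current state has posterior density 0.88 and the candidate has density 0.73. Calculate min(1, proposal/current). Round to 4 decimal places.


Ratio = 0.73/0.88 = 0.8295
Acceptance probability = min(1, 0.8295)
= 0.8295

0.8295


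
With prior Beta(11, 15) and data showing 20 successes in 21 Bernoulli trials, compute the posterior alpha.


Conjugate update: alpha_posterior = alpha_prior + k
= 11 + 20 = 31

31


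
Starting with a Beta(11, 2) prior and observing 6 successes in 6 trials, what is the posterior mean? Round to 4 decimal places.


Posterior parameters: alpha = 11 + 6 = 17
beta = 2 + 0 = 2
Posterior mean = alpha / (alpha + beta) = 17 / 19
= 0.8947

0.8947


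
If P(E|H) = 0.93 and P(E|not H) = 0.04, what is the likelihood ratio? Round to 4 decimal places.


Likelihood ratio = P(E|H) / P(E|not H)
= 0.93 / 0.04
= 23.25

23.25


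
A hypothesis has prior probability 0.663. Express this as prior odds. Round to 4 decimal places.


Odds = P(H) / P(not H) = 0.663 / 0.337
= 1.9674

1.9674


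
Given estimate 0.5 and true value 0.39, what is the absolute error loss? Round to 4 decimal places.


Absolute error = |estimate - true|
= |0.11| = 0.11

0.11


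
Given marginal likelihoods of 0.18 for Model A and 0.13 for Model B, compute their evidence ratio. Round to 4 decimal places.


Ratio = ML(A) / ML(B) = 0.18/0.13
= 1.3846

1.3846


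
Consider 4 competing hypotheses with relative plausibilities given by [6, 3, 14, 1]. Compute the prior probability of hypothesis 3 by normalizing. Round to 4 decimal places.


Sum of weights = 6 + 3 + 14 + 1 = 24
Normalized prior for H3 = 14 / 24
= 0.5833

0.5833


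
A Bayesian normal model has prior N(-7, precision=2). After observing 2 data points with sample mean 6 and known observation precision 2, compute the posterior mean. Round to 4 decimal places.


Posterior mean = (prior_precision * prior_mean + n * data_precision * data_mean) / (prior_precision + n * data_precision)
Numerator = 2*-7 + 2*2*6 = 10
Denominator = 2 + 2*2 = 6
Posterior mean = 1.6667

1.6667


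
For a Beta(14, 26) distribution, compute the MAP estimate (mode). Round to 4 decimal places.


MAP = mode = (a-1)/(a+b-2)
= (14-1)/(14+26-2)
= 13/38 = 0.3421

0.3421


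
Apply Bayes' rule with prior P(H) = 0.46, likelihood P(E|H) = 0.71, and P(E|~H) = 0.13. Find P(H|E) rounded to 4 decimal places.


Step 1: Compute marginal P(E) = P(E|H)P(H) + P(E|~H)P(~H)
= 0.71*0.46 + 0.13*0.54 = 0.3968
Step 2: P(H|E) = P(E|H)P(H)/P(E) = 0.3266/0.3968
= 0.8231

0.8231


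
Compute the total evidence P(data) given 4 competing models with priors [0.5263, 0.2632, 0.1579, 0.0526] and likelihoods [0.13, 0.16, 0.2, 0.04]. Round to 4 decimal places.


Marginal likelihood = sum P(model_i) * P(data|model_i)
Model 1: 0.5263 * 0.13 = 0.0684
Model 2: 0.2632 * 0.16 = 0.0421
Model 3: 0.1579 * 0.2 = 0.0316
Model 4: 0.0526 * 0.04 = 0.0021
Total = 0.1442

0.1442


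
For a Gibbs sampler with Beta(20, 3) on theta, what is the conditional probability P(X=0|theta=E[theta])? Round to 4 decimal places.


E[theta] = 20/(20+3) = 0.8696
P(X=0|theta) = 1 - theta = 0.1304

0.1304


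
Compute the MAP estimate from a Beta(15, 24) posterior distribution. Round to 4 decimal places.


MAP = mode of Beta distribution
= (alpha - 1)/(alpha + beta - 2)
= (15-1)/(15+24-2)
= 14/37 = 0.3784

0.3784


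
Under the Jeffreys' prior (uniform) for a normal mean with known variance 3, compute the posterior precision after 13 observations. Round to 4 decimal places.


Prior precision = 0 (flat prior).
Post. prec. = 0 + n/var = 13/3 = 4.3333

4.3333


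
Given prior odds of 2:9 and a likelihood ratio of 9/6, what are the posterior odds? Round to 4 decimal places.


Posterior odds = prior odds * LR
Prior odds = 2/9 = 0.2222
LR = 9/6 = 1.5
Posterior odds = 0.2222 * 1.5 = 0.3333

0.3333


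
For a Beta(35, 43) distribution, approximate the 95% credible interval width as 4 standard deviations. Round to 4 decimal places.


Variance of Beta(a,b) = ab / ((a+b)^2 * (a+b+1))
= 35*43 / ((78)^2 * 79)
= 0.0031
SD = sqrt(0.0031) = 0.056
Width = 4 * SD = 0.2238

0.2238


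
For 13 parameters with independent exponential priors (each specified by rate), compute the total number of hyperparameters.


A exponential prior has 1 hyperparameter per parameter.
Total = 13 * 1 = 13

13


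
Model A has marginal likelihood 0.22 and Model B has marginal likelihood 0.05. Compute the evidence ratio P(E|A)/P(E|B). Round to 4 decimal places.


Evidence ratio = P(E|A) / P(E|B)
= 0.22 / 0.05
= 4.4

4.4


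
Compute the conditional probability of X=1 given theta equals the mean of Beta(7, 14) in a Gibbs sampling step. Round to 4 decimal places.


Mean of Beta(7, 14) = 0.3333
P(X=1 | theta=0.3333) = 0.3333

0.3333


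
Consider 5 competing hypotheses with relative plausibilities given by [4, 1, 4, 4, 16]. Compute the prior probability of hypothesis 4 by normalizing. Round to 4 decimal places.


Sum of weights = 4 + 1 + 4 + 4 + 16 = 29
Normalized prior for H4 = 4 / 29
= 0.1379

0.1379


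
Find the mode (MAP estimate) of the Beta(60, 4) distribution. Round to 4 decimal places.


For Beta(a,b) with a,b > 1:
Mode = (a-1)/(a+b-2) = (60-1)/(64-2)
= 59/62 = 0.9516

0.9516


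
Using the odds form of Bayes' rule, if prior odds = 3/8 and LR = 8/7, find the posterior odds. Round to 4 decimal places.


Bayes' rule in odds form: posterior odds = prior odds * LR
= (3 * 8) / (8 * 7)
= 24/56 = 0.4286

0.4286


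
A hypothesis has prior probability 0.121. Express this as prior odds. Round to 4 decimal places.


Odds = P(H) / P(not H) = 0.121 / 0.879
= 0.1377

0.1377


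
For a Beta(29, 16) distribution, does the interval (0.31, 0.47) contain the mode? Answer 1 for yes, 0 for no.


Mode of Beta(a,b) = (a-1)/(a+b-2)
= (29-1)/(29+16-2) = 0.6512
Check: 0.31 <= 0.6512 <= 0.47?
Result: 0

0


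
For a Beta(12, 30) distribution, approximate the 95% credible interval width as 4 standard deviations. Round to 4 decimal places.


Variance of Beta(a,b) = ab / ((a+b)^2 * (a+b+1))
= 12*30 / ((42)^2 * 43)
= 0.0047
SD = sqrt(0.0047) = 0.0689
Width = 4 * SD = 0.2756

0.2756


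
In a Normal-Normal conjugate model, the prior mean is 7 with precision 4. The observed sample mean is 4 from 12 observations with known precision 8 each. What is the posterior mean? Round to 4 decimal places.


Posterior precision = tau0 + n*tau = 4 + 12*8 = 100
Posterior mean = (tau0*mu0 + n*tau*xbar) / posterior_precision
= (4*7 + 12*8*4) / 100
= 412 / 100 = 4.12

4.12


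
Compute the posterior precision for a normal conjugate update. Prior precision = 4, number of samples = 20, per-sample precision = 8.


tau_post = tau_0 + n * tau
= 4 + 20 * 8 = 164

164


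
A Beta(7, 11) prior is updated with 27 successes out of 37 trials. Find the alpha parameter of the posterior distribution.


In the Beta-Binomial conjugate update:
alpha_post = alpha_prior + successes
= 7 + 27
= 34

34


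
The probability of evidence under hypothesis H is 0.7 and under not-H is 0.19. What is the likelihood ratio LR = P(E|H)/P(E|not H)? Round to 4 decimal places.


LR = 0.7 / 0.19
= 3.6842

3.6842


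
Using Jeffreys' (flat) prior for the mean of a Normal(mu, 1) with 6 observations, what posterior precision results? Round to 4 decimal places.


Flat prior means prior precision is 0.
Posterior precision = n / sigma^2 = 6/1 = 6.0

6.0


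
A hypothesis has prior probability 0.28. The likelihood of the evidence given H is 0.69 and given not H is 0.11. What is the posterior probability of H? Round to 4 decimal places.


Using Bayes' theorem:
P(E) = 0.28 * 0.69 + 0.72 * 0.11
P(E) = 0.2724
P(H|E) = (0.28 * 0.69) / 0.2724 = 0.7093

0.7093


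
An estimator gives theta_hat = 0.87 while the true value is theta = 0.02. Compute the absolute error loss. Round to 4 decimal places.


The absolute error loss is |theta_hat - theta|
= |0.87 - 0.02|
= 0.85

0.85


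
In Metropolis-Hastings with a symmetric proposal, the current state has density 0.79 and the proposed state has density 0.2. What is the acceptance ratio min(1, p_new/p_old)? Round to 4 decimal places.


Ratio = p_new / p_old = 0.2 / 0.79 = 0.2532
Acceptance = min(1, 0.2532) = 0.2532

0.2532


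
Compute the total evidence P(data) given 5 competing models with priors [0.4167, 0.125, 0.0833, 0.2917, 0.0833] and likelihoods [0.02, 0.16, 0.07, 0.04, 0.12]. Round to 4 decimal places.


Marginal likelihood = sum P(model_i) * P(data|model_i)
Model 1: 0.4167 * 0.02 = 0.0083
Model 2: 0.125 * 0.16 = 0.02
Model 3: 0.0833 * 0.07 = 0.0058
Model 4: 0.2917 * 0.04 = 0.0117
Model 5: 0.0833 * 0.12 = 0.01
Total = 0.0558

0.0558


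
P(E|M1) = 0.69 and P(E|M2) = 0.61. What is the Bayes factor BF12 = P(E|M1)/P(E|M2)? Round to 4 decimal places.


Bayes factor BF12 = P(E|M1) / P(E|M2)
= 0.69 / 0.61
= 1.1311

1.1311


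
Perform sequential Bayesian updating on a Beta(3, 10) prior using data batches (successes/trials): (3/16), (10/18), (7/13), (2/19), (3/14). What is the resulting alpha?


Accumulate successes: 25
Posterior alpha = prior alpha + sum of successes
= 3 + 25 = 28

28


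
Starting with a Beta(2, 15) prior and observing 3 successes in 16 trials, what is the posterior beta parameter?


Posterior beta = prior beta + failures
Failures = 16 - 3 = 13
beta_post = 15 + 13 = 28

28


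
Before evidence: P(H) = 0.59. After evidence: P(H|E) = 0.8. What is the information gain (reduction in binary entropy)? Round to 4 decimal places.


Prior entropy = 0.9765
Posterior entropy = 0.7219
Information gain = 0.9765 - 0.7219 = 0.2546

0.2546


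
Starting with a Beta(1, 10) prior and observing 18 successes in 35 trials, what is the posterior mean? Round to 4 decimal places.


Posterior parameters: alpha = 1 + 18 = 19
beta = 10 + 17 = 27
Posterior mean = alpha / (alpha + beta) = 19 / 46
= 0.413

0.413


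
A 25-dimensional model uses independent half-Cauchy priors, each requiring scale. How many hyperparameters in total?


Per parameter: 1 (scale).
Total = 25 * 1 = 25

25


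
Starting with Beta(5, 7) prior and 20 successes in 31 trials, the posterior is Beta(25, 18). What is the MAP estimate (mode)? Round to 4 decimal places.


The mode of Beta(a, b) when a > 1 and b > 1 is (a-1)/(a+b-2)
= (25 - 1) / (25 + 18 - 2)
= 24 / 41
= 0.5854

0.5854


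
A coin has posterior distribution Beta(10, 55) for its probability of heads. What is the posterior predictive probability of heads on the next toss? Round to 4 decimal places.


Posterior predictive = E[theta] = alpha/(alpha+beta)
= 10/65
= 0.1538

0.1538


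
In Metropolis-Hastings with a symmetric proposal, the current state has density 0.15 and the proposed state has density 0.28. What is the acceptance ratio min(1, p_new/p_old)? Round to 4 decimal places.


Ratio = p_new / p_old = 0.28 / 0.15 = 1.8667
Acceptance = min(1, 1.8667) = 1.0

1.0


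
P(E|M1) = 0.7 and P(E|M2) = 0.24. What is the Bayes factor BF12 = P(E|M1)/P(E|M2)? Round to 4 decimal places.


Bayes factor BF12 = P(E|M1) / P(E|M2)
= 0.7 / 0.24
= 2.9167

2.9167


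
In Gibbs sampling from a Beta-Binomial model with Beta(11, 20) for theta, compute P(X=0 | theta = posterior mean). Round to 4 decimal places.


Posterior mean = alpha/(alpha+beta) = 11/31 = 0.3548
P(X=0|theta=mean) = 1 - theta = 0.6452

0.6452


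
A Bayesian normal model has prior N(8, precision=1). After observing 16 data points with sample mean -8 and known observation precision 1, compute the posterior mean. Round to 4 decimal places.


Posterior mean = (prior_precision * prior_mean + n * data_precision * data_mean) / (prior_precision + n * data_precision)
Numerator = 1*8 + 16*1*-8 = -120
Denominator = 1 + 16*1 = 17
Posterior mean = -7.0588

-7.0588


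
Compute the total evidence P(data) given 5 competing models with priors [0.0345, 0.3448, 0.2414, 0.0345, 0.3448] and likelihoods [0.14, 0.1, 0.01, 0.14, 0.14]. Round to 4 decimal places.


Marginal likelihood = sum P(model_i) * P(data|model_i)
Model 1: 0.0345 * 0.14 = 0.0048
Model 2: 0.3448 * 0.1 = 0.0345
Model 3: 0.2414 * 0.01 = 0.0024
Model 4: 0.0345 * 0.14 = 0.0048
Model 5: 0.3448 * 0.14 = 0.0483
Total = 0.0948

0.0948


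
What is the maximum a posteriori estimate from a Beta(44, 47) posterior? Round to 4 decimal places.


The MAP estimate equals the mode of the distribution.
Mode of Beta(a,b) = (a-1)/(a+b-2)
= 43/89
= 0.4831

0.4831


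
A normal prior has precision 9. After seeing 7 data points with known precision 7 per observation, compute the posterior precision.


In the conjugate normal model, precisions add:
tau_posterior = tau_prior + n * tau_data
= 9 + 7*7 = 58

58


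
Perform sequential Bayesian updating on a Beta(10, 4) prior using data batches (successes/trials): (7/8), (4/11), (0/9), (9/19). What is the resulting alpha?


Accumulate successes: 20
Posterior alpha = prior alpha + sum of successes
= 10 + 20 = 30

30


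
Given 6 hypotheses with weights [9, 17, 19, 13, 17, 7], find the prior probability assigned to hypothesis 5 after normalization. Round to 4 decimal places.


To normalize, divide each weight by the sum of all weights.
Sum = 82
Prior(H5) = 17/82 = 0.2073

0.2073


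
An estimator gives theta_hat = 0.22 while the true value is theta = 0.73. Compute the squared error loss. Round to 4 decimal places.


The squared error loss is (theta_hat - theta)^2
= (0.22 - 0.73)^2
= (-0.51)^2 = 0.2601

0.2601


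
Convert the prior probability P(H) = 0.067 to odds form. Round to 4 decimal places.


P(not H) = 1 - 0.067 = 0.933
Odds = 0.067 / 0.933 = 0.0718

0.0718


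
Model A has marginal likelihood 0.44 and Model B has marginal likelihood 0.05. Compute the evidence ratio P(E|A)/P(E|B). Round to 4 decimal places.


Evidence ratio = P(E|A) / P(E|B)
= 0.44 / 0.05
= 8.8

8.8


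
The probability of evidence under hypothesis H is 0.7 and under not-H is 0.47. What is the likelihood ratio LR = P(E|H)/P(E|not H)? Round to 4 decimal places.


LR = 0.7 / 0.47
= 1.4894

1.4894


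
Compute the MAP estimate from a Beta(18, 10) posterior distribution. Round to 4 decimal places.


MAP = mode of Beta distribution
= (alpha - 1)/(alpha + beta - 2)
= (18-1)/(18+10-2)
= 17/26 = 0.6538

0.6538


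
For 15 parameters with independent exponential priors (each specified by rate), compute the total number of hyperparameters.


A exponential prior has 1 hyperparameter per parameter.
Total = 15 * 1 = 15

15


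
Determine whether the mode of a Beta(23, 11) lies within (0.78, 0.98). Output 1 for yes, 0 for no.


First find the mode: (a-1)/(a+b-2) = 0.6875
Is 0.6875 in (0.78, 0.98)? 0

0


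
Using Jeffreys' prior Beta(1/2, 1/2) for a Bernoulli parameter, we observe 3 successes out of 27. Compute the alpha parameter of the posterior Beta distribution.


Conjugate update: Beta(0.5 + k, 0.5 + n - k).
k = 3, n - k = 24
Posterior alpha = 0.5 + k = 0.5 + 3 = 3.5

3.5


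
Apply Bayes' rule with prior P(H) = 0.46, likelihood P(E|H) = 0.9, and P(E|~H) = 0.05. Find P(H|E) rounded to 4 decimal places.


Step 1: Compute marginal P(E) = P(E|H)P(H) + P(E|~H)P(~H)
= 0.9*0.46 + 0.05*0.54 = 0.441
Step 2: P(H|E) = P(E|H)P(H)/P(E) = 0.414/0.441
= 0.9388

0.9388


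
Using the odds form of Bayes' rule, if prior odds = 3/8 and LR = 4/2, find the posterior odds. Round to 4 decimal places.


Bayes' rule in odds form: posterior odds = prior odds * LR
= (3 * 4) / (8 * 2)
= 12/16 = 0.75

0.75


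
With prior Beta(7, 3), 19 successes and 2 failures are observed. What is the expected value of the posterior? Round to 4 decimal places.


Posterior = Beta(26, 5)
E[theta] = alpha/(alpha+beta)
= 26/31 = 0.8387

0.8387


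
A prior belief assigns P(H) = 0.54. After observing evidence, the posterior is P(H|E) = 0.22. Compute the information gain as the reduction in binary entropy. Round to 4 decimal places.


H(prior) = -0.54*log2(0.54) - 0.46*log2(0.46)
= 0.9954
H(post) = -0.22*log2(0.22) - 0.78*log2(0.78)
= 0.7602
IG = 0.9954 - 0.7602 = 0.2352

0.2352


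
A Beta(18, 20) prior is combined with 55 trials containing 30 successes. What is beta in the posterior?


In conjugate updating:
beta_posterior = beta_prior + (n - k)
= 20 + (55 - 30)
= 20 + 25 = 45

45


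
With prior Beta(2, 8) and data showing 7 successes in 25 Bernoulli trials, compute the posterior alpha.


Conjugate update: alpha_posterior = alpha_prior + k
= 2 + 7 = 9

9


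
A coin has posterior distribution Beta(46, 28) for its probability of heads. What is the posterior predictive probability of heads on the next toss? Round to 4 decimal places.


Posterior predictive = E[theta] = alpha/(alpha+beta)
= 46/74
= 0.6216

0.6216


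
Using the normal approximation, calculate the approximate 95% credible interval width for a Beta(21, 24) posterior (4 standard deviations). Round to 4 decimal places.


Var(Beta) = 21*24/(45^2 * 46) = 0.0054
SD = 0.0736
Width ~ 4*SD = 0.2942

0.2942


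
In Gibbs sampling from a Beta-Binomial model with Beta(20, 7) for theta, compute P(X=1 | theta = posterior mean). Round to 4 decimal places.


Posterior mean = alpha/(alpha+beta) = 20/27 = 0.7407
P(X=1|theta=mean) = theta = 0.7407

0.7407


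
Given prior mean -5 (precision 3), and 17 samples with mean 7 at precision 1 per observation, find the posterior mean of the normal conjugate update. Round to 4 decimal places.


The posterior mean is a precision-weighted average of prior and data.
Post. prec. = 3 + 17 = 20
Post. mean = (-15 + 119)/20 = 104/20 = 5.2

5.2


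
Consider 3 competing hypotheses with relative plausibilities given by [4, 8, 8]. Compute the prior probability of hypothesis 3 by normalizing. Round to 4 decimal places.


Sum of weights = 4 + 8 + 8 = 20
Normalized prior for H3 = 8 / 20
= 0.4

0.4


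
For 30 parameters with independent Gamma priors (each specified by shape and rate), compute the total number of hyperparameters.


A Gamma prior has 2 hyperparameters per parameter.
Total = 30 * 2 = 60

60


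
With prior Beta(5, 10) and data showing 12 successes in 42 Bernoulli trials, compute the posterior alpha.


Conjugate update: alpha_posterior = alpha_prior + k
= 5 + 12 = 17

17


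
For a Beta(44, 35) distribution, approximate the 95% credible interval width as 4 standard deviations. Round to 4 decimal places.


Variance of Beta(a,b) = ab / ((a+b)^2 * (a+b+1))
= 44*35 / ((79)^2 * 80)
= 0.0031
SD = sqrt(0.0031) = 0.0555
Width = 4 * SD = 0.2222

0.2222


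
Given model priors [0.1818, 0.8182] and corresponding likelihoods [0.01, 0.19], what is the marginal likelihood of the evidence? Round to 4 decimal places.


P(E) = sum_i P(M_i) P(E|M_i)
= 0.0018 + 0.1555
= 0.1573

0.1573


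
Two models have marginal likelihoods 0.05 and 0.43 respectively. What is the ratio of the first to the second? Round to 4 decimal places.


Evidence ratio = 0.05 / 0.43
= 0.1163

0.1163


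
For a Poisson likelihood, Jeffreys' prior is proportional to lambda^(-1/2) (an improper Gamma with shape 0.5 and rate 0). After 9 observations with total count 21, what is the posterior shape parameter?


Jeffreys' prior for Poisson is proportional to lambda^(-1/2).
Posterior is Gamma(0.5 + S, 0 + n) = Gamma(0.5 + 21, 9).
Posterior shape = 0.5 + S = 0.5 + 21 = 21.5

21.5


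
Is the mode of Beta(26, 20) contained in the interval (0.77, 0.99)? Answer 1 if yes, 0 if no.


Mode = (a-1)/(a+b-2) = 25/44 = 0.5682
Interval: (0.77, 0.99)
Contains mode? 0

0


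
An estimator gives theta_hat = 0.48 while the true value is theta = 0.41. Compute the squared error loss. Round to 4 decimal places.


The squared error loss is (theta_hat - theta)^2
= (0.48 - 0.41)^2
= (0.07)^2 = 0.0049

0.0049


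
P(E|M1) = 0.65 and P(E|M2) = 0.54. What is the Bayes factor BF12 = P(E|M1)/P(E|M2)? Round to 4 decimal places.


Bayes factor BF12 = P(E|M1) / P(E|M2)
= 0.65 / 0.54
= 1.2037

1.2037


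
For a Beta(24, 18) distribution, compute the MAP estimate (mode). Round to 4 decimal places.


MAP = mode = (a-1)/(a+b-2)
= (24-1)/(24+18-2)
= 23/40 = 0.575

0.575


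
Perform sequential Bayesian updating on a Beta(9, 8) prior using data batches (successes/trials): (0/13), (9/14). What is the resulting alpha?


Accumulate successes: 9
Posterior alpha = prior alpha + sum of successes
= 9 + 9 = 18

18


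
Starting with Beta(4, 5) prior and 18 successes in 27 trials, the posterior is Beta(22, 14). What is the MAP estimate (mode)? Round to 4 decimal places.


The mode of Beta(a, b) when a > 1 and b > 1 is (a-1)/(a+b-2)
= (22 - 1) / (22 + 14 - 2)
= 21 / 34
= 0.6176

0.6176


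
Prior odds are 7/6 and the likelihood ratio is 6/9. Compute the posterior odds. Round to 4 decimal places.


Posterior odds = prior odds * likelihood ratio
= (7/6) * (6/9)
= 42 / 54
= 0.7778

0.7778


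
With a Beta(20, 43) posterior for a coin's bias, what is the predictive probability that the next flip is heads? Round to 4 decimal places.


The predictive probability equals the posterior mean.
P(next = heads) = alpha / (alpha + beta)
= 20 / 63 = 0.3175

0.3175


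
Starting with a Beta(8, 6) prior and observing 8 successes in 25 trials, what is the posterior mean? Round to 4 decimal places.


Posterior parameters: alpha = 8 + 8 = 16
beta = 6 + 17 = 23
Posterior mean = alpha / (alpha + beta) = 16 / 39
= 0.4103

0.4103


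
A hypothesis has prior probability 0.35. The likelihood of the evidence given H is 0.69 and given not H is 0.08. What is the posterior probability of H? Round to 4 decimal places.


Using Bayes' theorem:
P(E) = 0.35 * 0.69 + 0.65 * 0.08
P(E) = 0.2935
P(H|E) = (0.35 * 0.69) / 0.2935 = 0.8228

0.8228


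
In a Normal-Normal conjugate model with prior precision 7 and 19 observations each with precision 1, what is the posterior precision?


Posterior precision = prior precision + n * observation precision
= 7 + 19 * 1
= 7 + 19 = 26

26


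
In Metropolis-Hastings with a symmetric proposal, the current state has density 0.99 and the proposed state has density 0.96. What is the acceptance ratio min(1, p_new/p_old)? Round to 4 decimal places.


Ratio = p_new / p_old = 0.96 / 0.99 = 0.9697
Acceptance = min(1, 0.9697) = 0.9697

0.9697


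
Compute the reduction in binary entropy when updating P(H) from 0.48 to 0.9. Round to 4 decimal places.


H_before = -p*log2(p) - (1-p)*log2(1-p) for p=0.48: 0.9988
H_after for p=0.9: 0.469
Reduction = 0.9988 - 0.469 = 0.5298

0.5298


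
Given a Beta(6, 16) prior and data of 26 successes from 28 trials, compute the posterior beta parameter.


Number of failures = 28 - 26 = 2
Posterior beta = 16 + 2 = 18

18


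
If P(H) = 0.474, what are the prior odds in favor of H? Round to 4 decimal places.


Prior odds = P(H) / (1 - P(H))
= 0.474 / 0.526
= 0.9011

0.9011


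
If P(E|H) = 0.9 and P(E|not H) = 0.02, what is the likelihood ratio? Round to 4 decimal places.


Likelihood ratio = P(E|H) / P(E|not H)
= 0.9 / 0.02
= 45.0

45.0


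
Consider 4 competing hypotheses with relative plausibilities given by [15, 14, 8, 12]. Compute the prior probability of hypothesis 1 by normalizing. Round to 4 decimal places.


Sum of weights = 15 + 14 + 8 + 12 = 49
Normalized prior for H1 = 15 / 49
= 0.3061

0.3061


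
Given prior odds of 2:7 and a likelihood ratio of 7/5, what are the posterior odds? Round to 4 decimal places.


Posterior odds = prior odds * LR
Prior odds = 2/7 = 0.2857
LR = 7/5 = 1.4
Posterior odds = 0.2857 * 1.4 = 0.4

0.4


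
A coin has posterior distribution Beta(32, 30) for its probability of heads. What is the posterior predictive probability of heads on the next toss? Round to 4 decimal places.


Posterior predictive = E[theta] = alpha/(alpha+beta)
= 32/62
= 0.5161

0.5161


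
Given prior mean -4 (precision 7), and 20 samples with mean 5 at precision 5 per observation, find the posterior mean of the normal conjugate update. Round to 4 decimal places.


The posterior mean is a precision-weighted average of prior and data.
Post. prec. = 7 + 100 = 107
Post. mean = (-28 + 500)/107 = 472/107 = 4.4112

4.4112


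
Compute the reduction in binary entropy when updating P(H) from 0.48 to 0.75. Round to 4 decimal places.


H_before = -p*log2(p) - (1-p)*log2(1-p) for p=0.48: 0.9988
H_after for p=0.75: 0.8113
Reduction = 0.9988 - 0.8113 = 0.1876

0.1876


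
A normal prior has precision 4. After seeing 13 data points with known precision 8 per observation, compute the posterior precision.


In the conjugate normal model, precisions add:
tau_posterior = tau_prior + n * tau_data
= 4 + 13*8 = 108

108


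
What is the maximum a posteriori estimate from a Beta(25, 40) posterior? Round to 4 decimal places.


The MAP estimate equals the mode of the distribution.
Mode of Beta(a,b) = (a-1)/(a+b-2)
= 24/63
= 0.381

0.381


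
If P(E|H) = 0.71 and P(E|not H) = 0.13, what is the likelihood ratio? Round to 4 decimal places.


Likelihood ratio = P(E|H) / P(E|not H)
= 0.71 / 0.13
= 5.4615

5.4615


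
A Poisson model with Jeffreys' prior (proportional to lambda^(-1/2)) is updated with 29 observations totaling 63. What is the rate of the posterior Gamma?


Posterior = Gamma(0.5 + S, n)
= Gamma(0.5 + 63, 29)
Posterior rate = 0 + n = 29

29.0


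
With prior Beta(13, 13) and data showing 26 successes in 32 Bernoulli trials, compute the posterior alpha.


Conjugate update: alpha_posterior = alpha_prior + k
= 13 + 26 = 39

39


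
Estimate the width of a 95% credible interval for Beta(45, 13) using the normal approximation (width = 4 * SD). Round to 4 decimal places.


For Beta(a,b): Var = ab/((a+b)^2(a+b+1))
Var = 0.0029, SD = 0.0543
Approximate 95% CI width = 4 * 0.0543 = 0.2172

0.2172


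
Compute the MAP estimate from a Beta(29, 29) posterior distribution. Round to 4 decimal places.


MAP = mode of Beta distribution
= (alpha - 1)/(alpha + beta - 2)
= (29-1)/(29+29-2)
= 28/56 = 0.5

0.5


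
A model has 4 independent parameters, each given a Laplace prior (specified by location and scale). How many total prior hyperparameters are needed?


Each Laplace prior needs 2 hyperparameters (location and scale).
Total = 2 * 4 = 8

8


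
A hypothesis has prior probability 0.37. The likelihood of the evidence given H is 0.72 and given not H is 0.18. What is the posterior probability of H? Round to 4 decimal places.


Using Bayes' theorem:
P(E) = 0.37 * 0.72 + 0.63 * 0.18
P(E) = 0.3798
P(H|E) = (0.37 * 0.72) / 0.3798 = 0.7014

0.7014


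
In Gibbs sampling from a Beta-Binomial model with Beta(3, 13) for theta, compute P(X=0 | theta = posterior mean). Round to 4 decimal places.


Posterior mean = alpha/(alpha+beta) = 3/16 = 0.1875
P(X=0|theta=mean) = 1 - theta = 0.8125

0.8125


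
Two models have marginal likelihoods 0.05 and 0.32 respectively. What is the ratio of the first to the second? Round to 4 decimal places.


Evidence ratio = 0.05 / 0.32
= 0.1562

0.1562


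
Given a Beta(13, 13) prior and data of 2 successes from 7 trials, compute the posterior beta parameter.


Number of failures = 7 - 2 = 5
Posterior beta = 13 + 5 = 18

18


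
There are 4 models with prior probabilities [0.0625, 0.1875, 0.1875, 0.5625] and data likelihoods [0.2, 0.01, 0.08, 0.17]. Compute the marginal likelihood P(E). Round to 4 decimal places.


P(E) = sum over models of P(M_i) * P(E|M_i)
= 0.0625*0.2 + 0.1875*0.01 + 0.1875*0.08 + 0.5625*0.17
= 0.125

0.125


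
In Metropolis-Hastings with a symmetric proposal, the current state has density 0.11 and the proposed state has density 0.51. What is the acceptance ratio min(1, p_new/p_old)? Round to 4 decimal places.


Ratio = p_new / p_old = 0.51 / 0.11 = 4.6364
Acceptance = min(1, 4.6364) = 1.0

1.0


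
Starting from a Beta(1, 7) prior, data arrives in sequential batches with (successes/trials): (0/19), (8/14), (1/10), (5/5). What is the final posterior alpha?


In sequential Bayesian updating, we sum all successes.
Total successes = 14
Final alpha = 1 + 14 = 15

15


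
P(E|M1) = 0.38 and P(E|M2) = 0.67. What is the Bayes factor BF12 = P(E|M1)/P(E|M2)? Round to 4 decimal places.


Bayes factor BF12 = P(E|M1) / P(E|M2)
= 0.38 / 0.67
= 0.5672

0.5672


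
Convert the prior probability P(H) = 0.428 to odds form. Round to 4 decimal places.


P(not H) = 1 - 0.428 = 0.572
Odds = 0.428 / 0.572 = 0.7483

0.7483


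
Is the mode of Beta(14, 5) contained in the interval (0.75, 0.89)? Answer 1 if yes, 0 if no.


Mode = (a-1)/(a+b-2) = 13/17 = 0.7647
Interval: (0.75, 0.89)
Contains mode? 1

1


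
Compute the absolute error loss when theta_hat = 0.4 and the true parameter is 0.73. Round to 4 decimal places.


L = |theta_hat - theta_true|
= |0.4 - 0.73| = 0.33

0.33


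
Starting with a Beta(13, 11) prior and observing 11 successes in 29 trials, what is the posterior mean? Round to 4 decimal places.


Posterior parameters: alpha = 13 + 11 = 24
beta = 11 + 18 = 29
Posterior mean = alpha / (alpha + beta) = 24 / 53
= 0.4528

0.4528


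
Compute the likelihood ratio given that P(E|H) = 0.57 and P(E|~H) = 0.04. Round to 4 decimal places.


LR = P(E|H) / P(E|~H)
= 0.57 / 0.04 = 14.25

14.25


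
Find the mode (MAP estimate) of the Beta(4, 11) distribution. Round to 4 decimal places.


For Beta(a,b) with a,b > 1:
Mode = (a-1)/(a+b-2) = (4-1)/(15-2)
= 3/13 = 0.2308

0.2308


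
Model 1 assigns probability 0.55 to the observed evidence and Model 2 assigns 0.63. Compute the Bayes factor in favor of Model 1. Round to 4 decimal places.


BF = P(data|M1) / P(data|M2)
= 0.55 / 0.63 = 0.873

0.873


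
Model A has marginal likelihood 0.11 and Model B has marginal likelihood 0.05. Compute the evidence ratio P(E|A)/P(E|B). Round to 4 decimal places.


Evidence ratio = P(E|A) / P(E|B)
= 0.11 / 0.05
= 2.2

2.2


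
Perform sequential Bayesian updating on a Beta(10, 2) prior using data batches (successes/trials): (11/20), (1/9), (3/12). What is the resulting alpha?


Accumulate successes: 15
Posterior alpha = prior alpha + sum of successes
= 10 + 15 = 25

25


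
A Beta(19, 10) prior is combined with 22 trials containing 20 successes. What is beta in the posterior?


In conjugate updating:
beta_posterior = beta_prior + (n - k)
= 10 + (22 - 20)
= 10 + 2 = 12

12


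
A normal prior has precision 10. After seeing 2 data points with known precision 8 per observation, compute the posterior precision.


In the conjugate normal model, precisions add:
tau_posterior = tau_prior + n * tau_data
= 10 + 2*8 = 26

26


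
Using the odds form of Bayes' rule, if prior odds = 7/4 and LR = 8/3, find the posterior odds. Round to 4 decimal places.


Bayes' rule in odds form: posterior odds = prior odds * LR
= (7 * 8) / (4 * 3)
= 56/12 = 4.6667

4.6667


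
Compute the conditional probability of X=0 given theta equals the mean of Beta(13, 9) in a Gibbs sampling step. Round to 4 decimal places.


Mean of Beta(13, 9) = 0.5909
P(X=0 | theta=0.5909) = 0.4091

0.4091


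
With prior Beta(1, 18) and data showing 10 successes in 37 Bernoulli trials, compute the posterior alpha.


Conjugate update: alpha_posterior = alpha_prior + k
= 1 + 10 = 11

11


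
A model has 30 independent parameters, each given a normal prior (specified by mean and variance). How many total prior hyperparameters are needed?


Each normal prior needs 2 hyperparameters (mean and variance).
Total = 2 * 30 = 60

60


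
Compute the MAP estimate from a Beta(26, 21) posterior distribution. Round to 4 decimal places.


MAP = mode of Beta distribution
= (alpha - 1)/(alpha + beta - 2)
= (26-1)/(26+21-2)
= 25/45 = 0.5556

0.5556


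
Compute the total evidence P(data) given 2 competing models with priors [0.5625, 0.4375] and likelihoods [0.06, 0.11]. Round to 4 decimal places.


Marginal likelihood = sum P(model_i) * P(data|model_i)
Model 1: 0.5625 * 0.06 = 0.0338
Model 2: 0.4375 * 0.11 = 0.0481
Total = 0.0819

0.0819


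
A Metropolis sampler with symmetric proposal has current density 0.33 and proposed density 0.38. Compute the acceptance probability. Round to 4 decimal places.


For symmetric proposals, acceptance = min(1, pi(x*)/pi(x))
= min(1, 0.38/0.33)
= min(1, 1.1515) = 1.0

1.0


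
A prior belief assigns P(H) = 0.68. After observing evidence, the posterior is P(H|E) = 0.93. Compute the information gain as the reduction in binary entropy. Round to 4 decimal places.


H(prior) = -0.68*log2(0.68) - 0.32*log2(0.32)
= 0.9044
H(post) = -0.93*log2(0.93) - 0.07*log2(0.07)
= 0.3659
IG = 0.9044 - 0.3659 = 0.5385

0.5385


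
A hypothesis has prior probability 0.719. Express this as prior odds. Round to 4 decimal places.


Odds = P(H) / P(not H) = 0.719 / 0.281
= 2.5587

2.5587


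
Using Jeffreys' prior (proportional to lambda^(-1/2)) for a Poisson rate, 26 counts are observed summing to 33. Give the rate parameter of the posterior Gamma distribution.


Conjugate update: Gamma(prior_shape + S, prior_rate + n).
Prior shape = 0.5, prior rate = 0.
Posterior rate = 0 + n = 26

26.0


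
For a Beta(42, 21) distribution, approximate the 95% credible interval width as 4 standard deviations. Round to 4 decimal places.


Variance of Beta(a,b) = ab / ((a+b)^2 * (a+b+1))
= 42*21 / ((63)^2 * 64)
= 0.0035
SD = sqrt(0.0035) = 0.0589
Width = 4 * SD = 0.2357

0.2357


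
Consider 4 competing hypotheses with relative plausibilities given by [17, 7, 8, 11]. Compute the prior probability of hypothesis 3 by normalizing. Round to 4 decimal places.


Sum of weights = 17 + 7 + 8 + 11 = 43
Normalized prior for H3 = 8 / 43
= 0.186

0.186


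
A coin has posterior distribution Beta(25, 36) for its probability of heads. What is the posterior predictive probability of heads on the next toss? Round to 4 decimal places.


Posterior predictive = E[theta] = alpha/(alpha+beta)
= 25/61
= 0.4098

0.4098


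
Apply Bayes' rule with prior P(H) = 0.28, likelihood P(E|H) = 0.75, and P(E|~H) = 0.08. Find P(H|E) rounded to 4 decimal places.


Step 1: Compute marginal P(E) = P(E|H)P(H) + P(E|~H)P(~H)
= 0.75*0.28 + 0.08*0.72 = 0.2676
Step 2: P(H|E) = P(E|H)P(H)/P(E) = 0.21/0.2676
= 0.7848

0.7848


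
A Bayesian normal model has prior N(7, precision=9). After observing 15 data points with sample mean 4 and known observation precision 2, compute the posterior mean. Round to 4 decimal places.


Posterior mean = (prior_precision * prior_mean + n * data_precision * data_mean) / (prior_precision + n * data_precision)
Numerator = 9*7 + 15*2*4 = 183
Denominator = 9 + 15*2 = 39
Posterior mean = 4.6923

4.6923


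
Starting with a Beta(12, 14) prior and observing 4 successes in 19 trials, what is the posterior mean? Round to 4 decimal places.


Posterior parameters: alpha = 12 + 4 = 16
beta = 14 + 15 = 29
Posterior mean = alpha / (alpha + beta) = 16 / 45
= 0.3556

0.3556


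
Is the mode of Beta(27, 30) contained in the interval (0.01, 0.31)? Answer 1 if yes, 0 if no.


Mode = (a-1)/(a+b-2) = 26/55 = 0.4727
Interval: (0.01, 0.31)
Contains mode? 0

0


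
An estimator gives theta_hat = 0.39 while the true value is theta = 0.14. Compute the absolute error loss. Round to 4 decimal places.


The absolute error loss is |theta_hat - theta|
= |0.39 - 0.14|
= 0.25

0.25


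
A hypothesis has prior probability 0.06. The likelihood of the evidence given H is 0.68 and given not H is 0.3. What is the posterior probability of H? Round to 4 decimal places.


Using Bayes' theorem:
P(E) = 0.06 * 0.68 + 0.94 * 0.3
P(E) = 0.3228
P(H|E) = (0.06 * 0.68) / 0.3228 = 0.1264

0.1264
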